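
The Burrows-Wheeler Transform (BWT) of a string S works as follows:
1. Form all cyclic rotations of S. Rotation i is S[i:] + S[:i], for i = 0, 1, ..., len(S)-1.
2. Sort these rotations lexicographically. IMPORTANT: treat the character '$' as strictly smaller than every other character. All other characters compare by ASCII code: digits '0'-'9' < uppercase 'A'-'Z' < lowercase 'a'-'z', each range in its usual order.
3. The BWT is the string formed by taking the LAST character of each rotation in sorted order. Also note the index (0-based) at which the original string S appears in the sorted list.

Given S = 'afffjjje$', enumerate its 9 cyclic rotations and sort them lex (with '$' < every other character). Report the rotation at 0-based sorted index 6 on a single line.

All 9 rotations (rotation i = S[i:]+S[:i]):
  rot[0] = afffjjje$
  rot[1] = fffjjje$a
  rot[2] = ffjjje$af
  rot[3] = fjjje$aff
  rot[4] = jjje$afff
  rot[5] = jje$afffj
  rot[6] = je$afffjj
  rot[7] = e$afffjjj
  rot[8] = $afffjjje
Sorted (with $ < everything):
  sorted[0] = $afffjjje
  sorted[1] = afffjjje$
  sorted[2] = e$afffjjj
  sorted[3] = fffjjje$a
  sorted[4] = ffjjje$af
  sorted[5] = fjjje$aff
  sorted[6] = je$afffjj
  sorted[7] = jje$afffj
  sorted[8] = jjje$afff
sorted[6] = je$afffjj

Answer: je$afffjj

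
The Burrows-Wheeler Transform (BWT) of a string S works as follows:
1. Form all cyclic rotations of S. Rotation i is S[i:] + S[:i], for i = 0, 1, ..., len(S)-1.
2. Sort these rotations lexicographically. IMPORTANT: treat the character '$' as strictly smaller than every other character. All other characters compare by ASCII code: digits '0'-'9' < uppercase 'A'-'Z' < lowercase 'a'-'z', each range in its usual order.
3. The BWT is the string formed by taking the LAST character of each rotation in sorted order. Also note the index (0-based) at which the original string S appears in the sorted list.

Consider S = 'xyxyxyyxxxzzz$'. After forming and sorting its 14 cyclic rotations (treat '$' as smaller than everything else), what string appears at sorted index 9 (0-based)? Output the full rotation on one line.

Answer: yxyyxxxzzz$xyx

Derivation:
All 14 rotations (rotation i = S[i:]+S[:i]):
  rot[0] = xyxyxyyxxxzzz$
  rot[1] = yxyxyyxxxzzz$x
  rot[2] = xyxyyxxxzzz$xy
  rot[3] = yxyyxxxzzz$xyx
  rot[4] = xyyxxxzzz$xyxy
  rot[5] = yyxxxzzz$xyxyx
  rot[6] = yxxxzzz$xyxyxy
  rot[7] = xxxzzz$xyxyxyy
  rot[8] = xxzzz$xyxyxyyx
  rot[9] = xzzz$xyxyxyyxx
  rot[10] = zzz$xyxyxyyxxx
  rot[11] = zz$xyxyxyyxxxz
  rot[12] = z$xyxyxyyxxxzz
  rot[13] = $xyxyxyyxxxzzz
Sorted (with $ < everything):
  sorted[0] = $xyxyxyyxxxzzz
  sorted[1] = xxxzzz$xyxyxyy
  sorted[2] = xxzzz$xyxyxyyx
  sorted[3] = xyxyxyyxxxzzz$
  sorted[4] = xyxyyxxxzzz$xy
  sorted[5] = xyyxxxzzz$xyxy
  sorted[6] = xzzz$xyxyxyyxx
  sorted[7] = yxxxzzz$xyxyxy
  sorted[8] = yxyxyyxxxzzz$x
  sorted[9] = yxyyxxxzzz$xyx
  sorted[10] = yyxxxzzz$xyxyx
  sorted[11] = z$xyxyxyyxxxzz
  sorted[12] = zz$xyxyxyyxxxz
  sorted[13] = zzz$xyxyxyyxxx
sorted[9] = yxyyxxxzzz$xyx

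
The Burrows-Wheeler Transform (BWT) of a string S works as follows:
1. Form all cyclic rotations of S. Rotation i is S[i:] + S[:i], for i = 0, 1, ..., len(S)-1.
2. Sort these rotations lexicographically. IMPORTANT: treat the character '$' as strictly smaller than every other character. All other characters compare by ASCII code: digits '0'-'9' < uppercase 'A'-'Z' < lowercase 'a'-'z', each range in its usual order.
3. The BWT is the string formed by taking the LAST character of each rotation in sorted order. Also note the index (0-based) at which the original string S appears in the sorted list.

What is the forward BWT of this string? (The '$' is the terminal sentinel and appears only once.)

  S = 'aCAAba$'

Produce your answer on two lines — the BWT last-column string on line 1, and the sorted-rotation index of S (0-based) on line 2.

Answer: aCAab$A
5

Derivation:
All 7 rotations (rotation i = S[i:]+S[:i]):
  rot[0] = aCAAba$
  rot[1] = CAAba$a
  rot[2] = AAba$aC
  rot[3] = Aba$aCA
  rot[4] = ba$aCAA
  rot[5] = a$aCAAb
  rot[6] = $aCAAba
Sorted (with $ < everything):
  sorted[0] = $aCAAba  (last char: 'a')
  sorted[1] = AAba$aC  (last char: 'C')
  sorted[2] = Aba$aCA  (last char: 'A')
  sorted[3] = CAAba$a  (last char: 'a')
  sorted[4] = a$aCAAb  (last char: 'b')
  sorted[5] = aCAAba$  (last char: '$')
  sorted[6] = ba$aCAA  (last char: 'A')
Last column: aCAab$A
Original string S is at sorted index 5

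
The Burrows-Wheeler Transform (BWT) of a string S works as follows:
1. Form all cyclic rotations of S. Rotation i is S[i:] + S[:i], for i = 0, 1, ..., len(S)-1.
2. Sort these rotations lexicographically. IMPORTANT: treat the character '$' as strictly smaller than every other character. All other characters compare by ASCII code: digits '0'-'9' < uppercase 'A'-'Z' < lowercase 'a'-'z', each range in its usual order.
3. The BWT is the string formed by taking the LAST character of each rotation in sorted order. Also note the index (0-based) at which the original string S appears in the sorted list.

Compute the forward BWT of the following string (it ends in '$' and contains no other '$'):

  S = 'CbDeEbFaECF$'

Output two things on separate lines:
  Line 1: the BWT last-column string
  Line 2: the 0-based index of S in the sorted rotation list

Answer: FE$baeCbFCED
2

Derivation:
All 12 rotations (rotation i = S[i:]+S[:i]):
  rot[0] = CbDeEbFaECF$
  rot[1] = bDeEbFaECF$C
  rot[2] = DeEbFaECF$Cb
  rot[3] = eEbFaECF$CbD
  rot[4] = EbFaECF$CbDe
  rot[5] = bFaECF$CbDeE
  rot[6] = FaECF$CbDeEb
  rot[7] = aECF$CbDeEbF
  rot[8] = ECF$CbDeEbFa
  rot[9] = CF$CbDeEbFaE
  rot[10] = F$CbDeEbFaEC
  rot[11] = $CbDeEbFaECF
Sorted (with $ < everything):
  sorted[0] = $CbDeEbFaECF  (last char: 'F')
  sorted[1] = CF$CbDeEbFaE  (last char: 'E')
  sorted[2] = CbDeEbFaECF$  (last char: '$')
  sorted[3] = DeEbFaECF$Cb  (last char: 'b')
  sorted[4] = ECF$CbDeEbFa  (last char: 'a')
  sorted[5] = EbFaECF$CbDe  (last char: 'e')
  sorted[6] = F$CbDeEbFaEC  (last char: 'C')
  sorted[7] = FaECF$CbDeEb  (last char: 'b')
  sorted[8] = aECF$CbDeEbF  (last char: 'F')
  sorted[9] = bDeEbFaECF$C  (last char: 'C')
  sorted[10] = bFaECF$CbDeE  (last char: 'E')
  sorted[11] = eEbFaECF$CbD  (last char: 'D')
Last column: FE$baeCbFCED
Original string S is at sorted index 2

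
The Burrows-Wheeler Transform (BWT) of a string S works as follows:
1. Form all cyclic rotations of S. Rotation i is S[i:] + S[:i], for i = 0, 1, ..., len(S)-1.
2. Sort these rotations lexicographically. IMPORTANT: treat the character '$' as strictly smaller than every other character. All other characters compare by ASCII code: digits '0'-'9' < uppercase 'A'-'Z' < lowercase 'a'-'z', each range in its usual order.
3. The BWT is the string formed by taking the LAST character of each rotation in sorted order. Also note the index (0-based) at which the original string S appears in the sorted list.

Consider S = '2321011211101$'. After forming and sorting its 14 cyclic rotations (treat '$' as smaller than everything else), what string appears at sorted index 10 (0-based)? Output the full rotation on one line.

All 14 rotations (rotation i = S[i:]+S[:i]):
  rot[0] = 2321011211101$
  rot[1] = 321011211101$2
  rot[2] = 21011211101$23
  rot[3] = 1011211101$232
  rot[4] = 011211101$2321
  rot[5] = 11211101$23210
  rot[6] = 1211101$232101
  rot[7] = 211101$2321011
  rot[8] = 11101$23210112
  rot[9] = 1101$232101121
  rot[10] = 101$2321011211
  rot[11] = 01$23210112111
  rot[12] = 1$232101121110
  rot[13] = $2321011211101
Sorted (with $ < everything):
  sorted[0] = $2321011211101
  sorted[1] = 01$23210112111
  sorted[2] = 011211101$2321
  sorted[3] = 1$232101121110
  sorted[4] = 101$2321011211
  sorted[5] = 1011211101$232
  sorted[6] = 1101$232101121
  sorted[7] = 11101$23210112
  sorted[8] = 11211101$23210
  sorted[9] = 1211101$232101
  sorted[10] = 21011211101$23
  sorted[11] = 211101$2321011
  sorted[12] = 2321011211101$
  sorted[13] = 321011211101$2
sorted[10] = 21011211101$23

Answer: 21011211101$23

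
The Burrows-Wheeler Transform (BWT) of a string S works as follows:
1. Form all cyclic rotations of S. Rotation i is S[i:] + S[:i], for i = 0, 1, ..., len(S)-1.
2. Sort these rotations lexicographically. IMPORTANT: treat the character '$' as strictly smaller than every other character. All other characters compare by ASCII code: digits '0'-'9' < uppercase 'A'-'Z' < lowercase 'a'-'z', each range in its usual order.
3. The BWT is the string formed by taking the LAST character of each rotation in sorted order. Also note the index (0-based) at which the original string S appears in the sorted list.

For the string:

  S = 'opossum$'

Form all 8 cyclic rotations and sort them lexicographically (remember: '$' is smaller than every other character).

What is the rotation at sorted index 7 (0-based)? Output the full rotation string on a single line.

Answer: um$oposs

Derivation:
All 8 rotations (rotation i = S[i:]+S[:i]):
  rot[0] = opossum$
  rot[1] = possum$o
  rot[2] = ossum$op
  rot[3] = ssum$opo
  rot[4] = sum$opos
  rot[5] = um$oposs
  rot[6] = m$opossu
  rot[7] = $opossum
Sorted (with $ < everything):
  sorted[0] = $opossum
  sorted[1] = m$opossu
  sorted[2] = opossum$
  sorted[3] = ossum$op
  sorted[4] = possum$o
  sorted[5] = ssum$opo
  sorted[6] = sum$opos
  sorted[7] = um$oposs
sorted[7] = um$oposs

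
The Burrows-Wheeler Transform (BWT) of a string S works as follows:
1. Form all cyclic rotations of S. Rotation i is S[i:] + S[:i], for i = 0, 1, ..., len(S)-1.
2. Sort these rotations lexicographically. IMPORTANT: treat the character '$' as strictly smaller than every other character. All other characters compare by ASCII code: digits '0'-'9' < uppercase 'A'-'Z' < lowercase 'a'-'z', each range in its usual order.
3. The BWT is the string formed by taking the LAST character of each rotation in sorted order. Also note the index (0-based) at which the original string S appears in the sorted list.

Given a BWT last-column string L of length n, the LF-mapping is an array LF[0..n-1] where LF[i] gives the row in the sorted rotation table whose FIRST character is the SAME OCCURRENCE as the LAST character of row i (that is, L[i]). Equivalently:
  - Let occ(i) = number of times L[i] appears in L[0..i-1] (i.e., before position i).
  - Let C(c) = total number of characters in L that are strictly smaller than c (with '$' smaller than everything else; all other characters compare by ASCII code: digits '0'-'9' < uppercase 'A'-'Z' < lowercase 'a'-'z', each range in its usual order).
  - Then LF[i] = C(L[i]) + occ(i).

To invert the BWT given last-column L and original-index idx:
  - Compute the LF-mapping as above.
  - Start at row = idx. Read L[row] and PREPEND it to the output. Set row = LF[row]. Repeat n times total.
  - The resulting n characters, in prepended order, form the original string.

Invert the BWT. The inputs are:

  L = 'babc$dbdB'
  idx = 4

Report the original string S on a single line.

LF mapping: 3 2 4 6 0 7 5 8 1
Walk LF starting at row 4, prepending L[row]:
  step 1: row=4, L[4]='$', prepend. Next row=LF[4]=0
  step 2: row=0, L[0]='b', prepend. Next row=LF[0]=3
  step 3: row=3, L[3]='c', prepend. Next row=LF[3]=6
  step 4: row=6, L[6]='b', prepend. Next row=LF[6]=5
  step 5: row=5, L[5]='d', prepend. Next row=LF[5]=7
  step 6: row=7, L[7]='d', prepend. Next row=LF[7]=8
  step 7: row=8, L[8]='B', prepend. Next row=LF[8]=1
  step 8: row=1, L[1]='a', prepend. Next row=LF[1]=2
  step 9: row=2, L[2]='b', prepend. Next row=LF[2]=4
Reversed output: baBddbcb$

Answer: baBddbcb$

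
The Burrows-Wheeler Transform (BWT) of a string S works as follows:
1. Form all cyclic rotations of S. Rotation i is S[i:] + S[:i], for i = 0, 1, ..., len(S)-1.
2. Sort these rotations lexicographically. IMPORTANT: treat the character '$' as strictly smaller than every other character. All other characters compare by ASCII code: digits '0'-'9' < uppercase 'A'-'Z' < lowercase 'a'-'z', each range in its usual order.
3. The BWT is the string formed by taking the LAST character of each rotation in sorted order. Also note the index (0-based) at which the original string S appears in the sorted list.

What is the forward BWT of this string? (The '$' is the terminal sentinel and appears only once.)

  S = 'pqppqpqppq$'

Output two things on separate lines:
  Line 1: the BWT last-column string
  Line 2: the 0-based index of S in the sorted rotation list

All 11 rotations (rotation i = S[i:]+S[:i]):
  rot[0] = pqppqpqppq$
  rot[1] = qppqpqppq$p
  rot[2] = ppqpqppq$pq
  rot[3] = pqpqppq$pqp
  rot[4] = qpqppq$pqpp
  rot[5] = pqppq$pqppq
  rot[6] = qppq$pqppqp
  rot[7] = ppq$pqppqpq
  rot[8] = pq$pqppqpqp
  rot[9] = q$pqppqpqpp
  rot[10] = $pqppqpqppq
Sorted (with $ < everything):
  sorted[0] = $pqppqpqppq  (last char: 'q')
  sorted[1] = ppq$pqppqpq  (last char: 'q')
  sorted[2] = ppqpqppq$pq  (last char: 'q')
  sorted[3] = pq$pqppqpqp  (last char: 'p')
  sorted[4] = pqppq$pqppq  (last char: 'q')
  sorted[5] = pqppqpqppq$  (last char: '$')
  sorted[6] = pqpqppq$pqp  (last char: 'p')
  sorted[7] = q$pqppqpqpp  (last char: 'p')
  sorted[8] = qppq$pqppqp  (last char: 'p')
  sorted[9] = qppqpqppq$p  (last char: 'p')
  sorted[10] = qpqppq$pqpp  (last char: 'p')
Last column: qqqpq$ppppp
Original string S is at sorted index 5

Answer: qqqpq$ppppp
5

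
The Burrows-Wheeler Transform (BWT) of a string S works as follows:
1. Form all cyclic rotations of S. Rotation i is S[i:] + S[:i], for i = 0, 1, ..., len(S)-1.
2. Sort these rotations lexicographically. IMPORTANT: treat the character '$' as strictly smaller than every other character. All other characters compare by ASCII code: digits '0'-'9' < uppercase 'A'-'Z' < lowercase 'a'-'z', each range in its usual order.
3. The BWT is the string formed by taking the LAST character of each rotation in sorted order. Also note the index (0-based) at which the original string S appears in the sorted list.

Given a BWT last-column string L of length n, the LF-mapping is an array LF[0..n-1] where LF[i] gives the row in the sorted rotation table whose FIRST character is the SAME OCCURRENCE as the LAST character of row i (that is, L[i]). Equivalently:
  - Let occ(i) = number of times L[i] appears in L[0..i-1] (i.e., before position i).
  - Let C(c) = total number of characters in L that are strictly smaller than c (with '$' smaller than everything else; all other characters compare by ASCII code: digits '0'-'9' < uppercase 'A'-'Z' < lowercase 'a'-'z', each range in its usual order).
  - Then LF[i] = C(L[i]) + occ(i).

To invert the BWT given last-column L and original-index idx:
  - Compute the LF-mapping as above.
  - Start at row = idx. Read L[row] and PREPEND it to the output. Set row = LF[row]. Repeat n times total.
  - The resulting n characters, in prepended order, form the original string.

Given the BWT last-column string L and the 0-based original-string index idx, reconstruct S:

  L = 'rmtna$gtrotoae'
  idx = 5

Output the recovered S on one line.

Answer: magnetrotator$

Derivation:
LF mapping: 9 5 11 6 1 0 4 12 10 7 13 8 2 3
Walk LF starting at row 5, prepending L[row]:
  step 1: row=5, L[5]='$', prepend. Next row=LF[5]=0
  step 2: row=0, L[0]='r', prepend. Next row=LF[0]=9
  step 3: row=9, L[9]='o', prepend. Next row=LF[9]=7
  step 4: row=7, L[7]='t', prepend. Next row=LF[7]=12
  step 5: row=12, L[12]='a', prepend. Next row=LF[12]=2
  step 6: row=2, L[2]='t', prepend. Next row=LF[2]=11
  step 7: row=11, L[11]='o', prepend. Next row=LF[11]=8
  step 8: row=8, L[8]='r', prepend. Next row=LF[8]=10
  step 9: row=10, L[10]='t', prepend. Next row=LF[10]=13
  step 10: row=13, L[13]='e', prepend. Next row=LF[13]=3
  step 11: row=3, L[3]='n', prepend. Next row=LF[3]=6
  step 12: row=6, L[6]='g', prepend. Next row=LF[6]=4
  step 13: row=4, L[4]='a', prepend. Next row=LF[4]=1
  step 14: row=1, L[1]='m', prepend. Next row=LF[1]=5
Reversed output: magnetrotator$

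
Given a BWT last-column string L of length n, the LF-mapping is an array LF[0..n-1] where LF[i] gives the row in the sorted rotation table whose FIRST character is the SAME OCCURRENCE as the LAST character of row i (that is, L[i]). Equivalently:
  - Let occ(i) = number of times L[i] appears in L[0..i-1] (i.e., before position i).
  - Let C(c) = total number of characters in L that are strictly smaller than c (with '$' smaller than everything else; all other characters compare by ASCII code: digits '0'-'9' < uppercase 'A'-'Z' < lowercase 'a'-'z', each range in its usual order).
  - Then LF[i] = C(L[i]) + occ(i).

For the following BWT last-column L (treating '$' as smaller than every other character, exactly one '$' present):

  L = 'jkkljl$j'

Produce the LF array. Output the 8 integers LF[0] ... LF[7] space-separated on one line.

Answer: 1 4 5 6 2 7 0 3

Derivation:
Char counts: '$':1, 'j':3, 'k':2, 'l':2
C (first-col start): C('$')=0, C('j')=1, C('k')=4, C('l')=6
L[0]='j': occ=0, LF[0]=C('j')+0=1+0=1
L[1]='k': occ=0, LF[1]=C('k')+0=4+0=4
L[2]='k': occ=1, LF[2]=C('k')+1=4+1=5
L[3]='l': occ=0, LF[3]=C('l')+0=6+0=6
L[4]='j': occ=1, LF[4]=C('j')+1=1+1=2
L[5]='l': occ=1, LF[5]=C('l')+1=6+1=7
L[6]='$': occ=0, LF[6]=C('$')+0=0+0=0
L[7]='j': occ=2, LF[7]=C('j')+2=1+2=3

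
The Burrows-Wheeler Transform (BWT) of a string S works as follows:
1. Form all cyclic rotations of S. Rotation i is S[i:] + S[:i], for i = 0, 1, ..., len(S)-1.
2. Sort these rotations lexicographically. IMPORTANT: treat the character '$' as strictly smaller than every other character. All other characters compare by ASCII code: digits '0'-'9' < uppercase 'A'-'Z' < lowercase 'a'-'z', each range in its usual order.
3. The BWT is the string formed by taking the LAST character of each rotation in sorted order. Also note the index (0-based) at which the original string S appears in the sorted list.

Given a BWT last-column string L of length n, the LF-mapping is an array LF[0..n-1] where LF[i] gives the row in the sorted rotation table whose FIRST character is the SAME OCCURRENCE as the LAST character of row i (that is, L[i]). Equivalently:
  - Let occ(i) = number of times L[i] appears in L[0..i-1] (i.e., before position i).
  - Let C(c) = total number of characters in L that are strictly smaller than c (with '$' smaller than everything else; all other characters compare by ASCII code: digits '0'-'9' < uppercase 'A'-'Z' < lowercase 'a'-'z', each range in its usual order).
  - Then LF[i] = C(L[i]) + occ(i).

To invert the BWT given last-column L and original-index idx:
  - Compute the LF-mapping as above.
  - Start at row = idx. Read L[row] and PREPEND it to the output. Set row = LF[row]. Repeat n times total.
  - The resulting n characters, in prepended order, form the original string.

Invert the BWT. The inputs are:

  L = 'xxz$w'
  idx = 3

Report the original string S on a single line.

Answer: xwzx$

Derivation:
LF mapping: 2 3 4 0 1
Walk LF starting at row 3, prepending L[row]:
  step 1: row=3, L[3]='$', prepend. Next row=LF[3]=0
  step 2: row=0, L[0]='x', prepend. Next row=LF[0]=2
  step 3: row=2, L[2]='z', prepend. Next row=LF[2]=4
  step 4: row=4, L[4]='w', prepend. Next row=LF[4]=1
  step 5: row=1, L[1]='x', prepend. Next row=LF[1]=3
Reversed output: xwzx$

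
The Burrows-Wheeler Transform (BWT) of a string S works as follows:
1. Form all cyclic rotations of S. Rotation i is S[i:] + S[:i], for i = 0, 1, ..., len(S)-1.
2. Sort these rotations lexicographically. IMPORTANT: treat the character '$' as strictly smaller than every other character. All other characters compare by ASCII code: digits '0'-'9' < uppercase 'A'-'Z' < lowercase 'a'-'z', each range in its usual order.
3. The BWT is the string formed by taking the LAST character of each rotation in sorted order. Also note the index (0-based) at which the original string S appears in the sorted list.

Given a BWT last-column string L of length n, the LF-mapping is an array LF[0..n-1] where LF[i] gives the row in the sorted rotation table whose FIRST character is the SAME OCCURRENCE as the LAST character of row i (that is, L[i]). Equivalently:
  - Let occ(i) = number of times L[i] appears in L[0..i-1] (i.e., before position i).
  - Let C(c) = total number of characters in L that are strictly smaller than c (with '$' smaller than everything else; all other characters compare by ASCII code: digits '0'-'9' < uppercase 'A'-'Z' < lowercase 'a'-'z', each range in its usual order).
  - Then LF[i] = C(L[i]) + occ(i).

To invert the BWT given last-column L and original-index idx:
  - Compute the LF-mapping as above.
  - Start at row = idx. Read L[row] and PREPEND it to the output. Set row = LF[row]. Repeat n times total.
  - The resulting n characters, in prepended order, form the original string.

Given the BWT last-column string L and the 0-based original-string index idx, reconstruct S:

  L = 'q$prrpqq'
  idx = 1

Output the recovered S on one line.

Answer: ppqrqrq$

Derivation:
LF mapping: 3 0 1 6 7 2 4 5
Walk LF starting at row 1, prepending L[row]:
  step 1: row=1, L[1]='$', prepend. Next row=LF[1]=0
  step 2: row=0, L[0]='q', prepend. Next row=LF[0]=3
  step 3: row=3, L[3]='r', prepend. Next row=LF[3]=6
  step 4: row=6, L[6]='q', prepend. Next row=LF[6]=4
  step 5: row=4, L[4]='r', prepend. Next row=LF[4]=7
  step 6: row=7, L[7]='q', prepend. Next row=LF[7]=5
  step 7: row=5, L[5]='p', prepend. Next row=LF[5]=2
  step 8: row=2, L[2]='p', prepend. Next row=LF[2]=1
Reversed output: ppqrqrq$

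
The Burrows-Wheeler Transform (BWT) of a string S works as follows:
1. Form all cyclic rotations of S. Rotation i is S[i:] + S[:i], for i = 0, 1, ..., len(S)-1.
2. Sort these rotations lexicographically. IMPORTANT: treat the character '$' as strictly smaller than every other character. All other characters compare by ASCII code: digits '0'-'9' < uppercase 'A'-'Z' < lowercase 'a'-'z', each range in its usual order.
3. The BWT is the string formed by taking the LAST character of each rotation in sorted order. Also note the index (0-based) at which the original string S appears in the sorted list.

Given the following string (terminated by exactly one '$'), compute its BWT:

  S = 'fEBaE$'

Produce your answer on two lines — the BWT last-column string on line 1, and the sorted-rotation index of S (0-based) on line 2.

Answer: EEafB$
5

Derivation:
All 6 rotations (rotation i = S[i:]+S[:i]):
  rot[0] = fEBaE$
  rot[1] = EBaE$f
  rot[2] = BaE$fE
  rot[3] = aE$fEB
  rot[4] = E$fEBa
  rot[5] = $fEBaE
Sorted (with $ < everything):
  sorted[0] = $fEBaE  (last char: 'E')
  sorted[1] = BaE$fE  (last char: 'E')
  sorted[2] = E$fEBa  (last char: 'a')
  sorted[3] = EBaE$f  (last char: 'f')
  sorted[4] = aE$fEB  (last char: 'B')
  sorted[5] = fEBaE$  (last char: '$')
Last column: EEafB$
Original string S is at sorted index 5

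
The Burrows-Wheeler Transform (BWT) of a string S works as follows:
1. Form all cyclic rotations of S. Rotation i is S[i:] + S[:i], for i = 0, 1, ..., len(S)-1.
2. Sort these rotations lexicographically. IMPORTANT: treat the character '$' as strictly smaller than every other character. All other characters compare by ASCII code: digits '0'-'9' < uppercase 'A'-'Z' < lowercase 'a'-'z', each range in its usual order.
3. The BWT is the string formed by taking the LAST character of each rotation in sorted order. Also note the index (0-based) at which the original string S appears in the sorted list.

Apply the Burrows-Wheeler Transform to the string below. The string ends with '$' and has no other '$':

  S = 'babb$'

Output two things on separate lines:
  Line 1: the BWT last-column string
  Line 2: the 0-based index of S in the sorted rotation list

All 5 rotations (rotation i = S[i:]+S[:i]):
  rot[0] = babb$
  rot[1] = abb$b
  rot[2] = bb$ba
  rot[3] = b$bab
  rot[4] = $babb
Sorted (with $ < everything):
  sorted[0] = $babb  (last char: 'b')
  sorted[1] = abb$b  (last char: 'b')
  sorted[2] = b$bab  (last char: 'b')
  sorted[3] = babb$  (last char: '$')
  sorted[4] = bb$ba  (last char: 'a')
Last column: bbb$a
Original string S is at sorted index 3

Answer: bbb$a
3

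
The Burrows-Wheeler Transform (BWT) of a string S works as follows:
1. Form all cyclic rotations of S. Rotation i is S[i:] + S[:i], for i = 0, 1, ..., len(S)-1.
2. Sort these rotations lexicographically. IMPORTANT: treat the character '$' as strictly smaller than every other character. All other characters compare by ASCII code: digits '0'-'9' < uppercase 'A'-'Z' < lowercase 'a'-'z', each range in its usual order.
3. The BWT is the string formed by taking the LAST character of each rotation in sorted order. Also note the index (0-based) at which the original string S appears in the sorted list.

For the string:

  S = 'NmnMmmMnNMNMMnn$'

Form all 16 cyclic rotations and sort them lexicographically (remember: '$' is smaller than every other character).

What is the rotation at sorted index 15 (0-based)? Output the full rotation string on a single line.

All 16 rotations (rotation i = S[i:]+S[:i]):
  rot[0] = NmnMmmMnNMNMMnn$
  rot[1] = mnMmmMnNMNMMnn$N
  rot[2] = nMmmMnNMNMMnn$Nm
  rot[3] = MmmMnNMNMMnn$Nmn
  rot[4] = mmMnNMNMMnn$NmnM
  rot[5] = mMnNMNMMnn$NmnMm
  rot[6] = MnNMNMMnn$NmnMmm
  rot[7] = nNMNMMnn$NmnMmmM
  rot[8] = NMNMMnn$NmnMmmMn
  rot[9] = MNMMnn$NmnMmmMnN
  rot[10] = NMMnn$NmnMmmMnNM
  rot[11] = MMnn$NmnMmmMnNMN
  rot[12] = Mnn$NmnMmmMnNMNM
  rot[13] = nn$NmnMmmMnNMNMM
  rot[14] = n$NmnMmmMnNMNMMn
  rot[15] = $NmnMmmMnNMNMMnn
Sorted (with $ < everything):
  sorted[0] = $NmnMmmMnNMNMMnn
  sorted[1] = MMnn$NmnMmmMnNMN
  sorted[2] = MNMMnn$NmnMmmMnN
  sorted[3] = MmmMnNMNMMnn$Nmn
  sorted[4] = MnNMNMMnn$NmnMmm
  sorted[5] = Mnn$NmnMmmMnNMNM
  sorted[6] = NMMnn$NmnMmmMnNM
  sorted[7] = NMNMMnn$NmnMmmMn
  sorted[8] = NmnMmmMnNMNMMnn$
  sorted[9] = mMnNMNMMnn$NmnMm
  sorted[10] = mmMnNMNMMnn$NmnM
  sorted[11] = mnMmmMnNMNMMnn$N
  sorted[12] = n$NmnMmmMnNMNMMn
  sorted[13] = nMmmMnNMNMMnn$Nm
  sorted[14] = nNMNMMnn$NmnMmmM
  sorted[15] = nn$NmnMmmMnNMNMM
sorted[15] = nn$NmnMmmMnNMNMM

Answer: nn$NmnMmmMnNMNMM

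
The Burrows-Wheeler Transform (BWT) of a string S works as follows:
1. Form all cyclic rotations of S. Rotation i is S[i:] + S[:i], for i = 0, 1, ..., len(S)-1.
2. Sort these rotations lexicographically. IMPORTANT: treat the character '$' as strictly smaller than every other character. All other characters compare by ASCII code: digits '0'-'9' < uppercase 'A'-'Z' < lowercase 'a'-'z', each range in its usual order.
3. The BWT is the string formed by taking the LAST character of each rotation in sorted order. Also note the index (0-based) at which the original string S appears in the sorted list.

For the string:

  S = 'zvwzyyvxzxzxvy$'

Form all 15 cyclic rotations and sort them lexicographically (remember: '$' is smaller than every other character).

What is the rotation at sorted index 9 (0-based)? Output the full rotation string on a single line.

Answer: yvxzxzxvy$zvwzy

Derivation:
All 15 rotations (rotation i = S[i:]+S[:i]):
  rot[0] = zvwzyyvxzxzxvy$
  rot[1] = vwzyyvxzxzxvy$z
  rot[2] = wzyyvxzxzxvy$zv
  rot[3] = zyyvxzxzxvy$zvw
  rot[4] = yyvxzxzxvy$zvwz
  rot[5] = yvxzxzxvy$zvwzy
  rot[6] = vxzxzxvy$zvwzyy
  rot[7] = xzxzxvy$zvwzyyv
  rot[8] = zxzxvy$zvwzyyvx
  rot[9] = xzxvy$zvwzyyvxz
  rot[10] = zxvy$zvwzyyvxzx
  rot[11] = xvy$zvwzyyvxzxz
  rot[12] = vy$zvwzyyvxzxzx
  rot[13] = y$zvwzyyvxzxzxv
  rot[14] = $zvwzyyvxzxzxvy
Sorted (with $ < everything):
  sorted[0] = $zvwzyyvxzxzxvy
  sorted[1] = vwzyyvxzxzxvy$z
  sorted[2] = vxzxzxvy$zvwzyy
  sorted[3] = vy$zvwzyyvxzxzx
  sorted[4] = wzyyvxzxzxvy$zv
  sorted[5] = xvy$zvwzyyvxzxz
  sorted[6] = xzxvy$zvwzyyvxz
  sorted[7] = xzxzxvy$zvwzyyv
  sorted[8] = y$zvwzyyvxzxzxv
  sorted[9] = yvxzxzxvy$zvwzy
  sorted[10] = yyvxzxzxvy$zvwz
  sorted[11] = zvwzyyvxzxzxvy$
  sorted[12] = zxvy$zvwzyyvxzx
  sorted[13] = zxzxvy$zvwzyyvx
  sorted[14] = zyyvxzxzxvy$zvw
sorted[9] = yvxzxzxvy$zvwzy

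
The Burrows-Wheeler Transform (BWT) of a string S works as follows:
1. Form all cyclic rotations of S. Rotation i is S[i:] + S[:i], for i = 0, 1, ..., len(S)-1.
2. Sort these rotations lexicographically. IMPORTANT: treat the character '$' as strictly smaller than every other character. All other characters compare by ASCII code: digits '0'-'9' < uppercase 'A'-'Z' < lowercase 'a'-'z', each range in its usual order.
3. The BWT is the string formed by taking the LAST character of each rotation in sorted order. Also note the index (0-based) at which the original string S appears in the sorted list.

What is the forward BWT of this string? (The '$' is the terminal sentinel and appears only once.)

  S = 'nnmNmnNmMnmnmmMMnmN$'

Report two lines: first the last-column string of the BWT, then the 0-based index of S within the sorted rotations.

Answer: NmMmmnmmNnnnNnmMnmM$
19

Derivation:
All 20 rotations (rotation i = S[i:]+S[:i]):
  rot[0] = nnmNmnNmMnmnmmMMnmN$
  rot[1] = nmNmnNmMnmnmmMMnmN$n
  rot[2] = mNmnNmMnmnmmMMnmN$nn
  rot[3] = NmnNmMnmnmmMMnmN$nnm
  rot[4] = mnNmMnmnmmMMnmN$nnmN
  rot[5] = nNmMnmnmmMMnmN$nnmNm
  rot[6] = NmMnmnmmMMnmN$nnmNmn
  rot[7] = mMnmnmmMMnmN$nnmNmnN
  rot[8] = MnmnmmMMnmN$nnmNmnNm
  rot[9] = nmnmmMMnmN$nnmNmnNmM
  rot[10] = mnmmMMnmN$nnmNmnNmMn
  rot[11] = nmmMMnmN$nnmNmnNmMnm
  rot[12] = mmMMnmN$nnmNmnNmMnmn
  rot[13] = mMMnmN$nnmNmnNmMnmnm
  rot[14] = MMnmN$nnmNmnNmMnmnmm
  rot[15] = MnmN$nnmNmnNmMnmnmmM
  rot[16] = nmN$nnmNmnNmMnmnmmMM
  rot[17] = mN$nnmNmnNmMnmnmmMMn
  rot[18] = N$nnmNmnNmMnmnmmMMnm
  rot[19] = $nnmNmnNmMnmnmmMMnmN
Sorted (with $ < everything):
  sorted[0] = $nnmNmnNmMnmnmmMMnmN  (last char: 'N')
  sorted[1] = MMnmN$nnmNmnNmMnmnmm  (last char: 'm')
  sorted[2] = MnmN$nnmNmnNmMnmnmmM  (last char: 'M')
  sorted[3] = MnmnmmMMnmN$nnmNmnNm  (last char: 'm')
  sorted[4] = N$nnmNmnNmMnmnmmMMnm  (last char: 'm')
  sorted[5] = NmMnmnmmMMnmN$nnmNmn  (last char: 'n')
  sorted[6] = NmnNmMnmnmmMMnmN$nnm  (last char: 'm')
  sorted[7] = mMMnmN$nnmNmnNmMnmnm  (last char: 'm')
  sorted[8] = mMnmnmmMMnmN$nnmNmnN  (last char: 'N')
  sorted[9] = mN$nnmNmnNmMnmnmmMMn  (last char: 'n')
  sorted[10] = mNmnNmMnmnmmMMnmN$nn  (last char: 'n')
  sorted[11] = mmMMnmN$nnmNmnNmMnmn  (last char: 'n')
  sorted[12] = mnNmMnmnmmMMnmN$nnmN  (last char: 'N')
  sorted[13] = mnmmMMnmN$nnmNmnNmMn  (last char: 'n')
  sorted[14] = nNmMnmnmmMMnmN$nnmNm  (last char: 'm')
  sorted[15] = nmN$nnmNmnNmMnmnmmMM  (last char: 'M')
  sorted[16] = nmNmnNmMnmnmmMMnmN$n  (last char: 'n')
  sorted[17] = nmmMMnmN$nnmNmnNmMnm  (last char: 'm')
  sorted[18] = nmnmmMMnmN$nnmNmnNmM  (last char: 'M')
  sorted[19] = nnmNmnNmMnmnmmMMnmN$  (last char: '$')
Last column: NmMmmnmmNnnnNnmMnmM$
Original string S is at sorted index 19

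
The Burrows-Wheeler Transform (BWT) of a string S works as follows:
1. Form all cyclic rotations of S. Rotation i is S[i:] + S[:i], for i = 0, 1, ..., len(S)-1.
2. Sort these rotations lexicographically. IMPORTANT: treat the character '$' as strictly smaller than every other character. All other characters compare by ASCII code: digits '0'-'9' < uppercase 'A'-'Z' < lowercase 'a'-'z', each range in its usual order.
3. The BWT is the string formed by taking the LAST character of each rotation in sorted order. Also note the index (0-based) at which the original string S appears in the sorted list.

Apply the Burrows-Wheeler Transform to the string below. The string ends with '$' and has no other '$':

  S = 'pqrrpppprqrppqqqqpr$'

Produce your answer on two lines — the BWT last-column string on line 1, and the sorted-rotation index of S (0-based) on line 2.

All 20 rotations (rotation i = S[i:]+S[:i]):
  rot[0] = pqrrpppprqrppqqqqpr$
  rot[1] = qrrpppprqrppqqqqpr$p
  rot[2] = rrpppprqrppqqqqpr$pq
  rot[3] = rpppprqrppqqqqpr$pqr
  rot[4] = pppprqrppqqqqpr$pqrr
  rot[5] = ppprqrppqqqqpr$pqrrp
  rot[6] = pprqrppqqqqpr$pqrrpp
  rot[7] = prqrppqqqqpr$pqrrppp
  rot[8] = rqrppqqqqpr$pqrrpppp
  rot[9] = qrppqqqqpr$pqrrppppr
  rot[10] = rppqqqqpr$pqrrpppprq
  rot[11] = ppqqqqpr$pqrrpppprqr
  rot[12] = pqqqqpr$pqrrpppprqrp
  rot[13] = qqqqpr$pqrrpppprqrpp
  rot[14] = qqqpr$pqrrpppprqrppq
  rot[15] = qqpr$pqrrpppprqrppqq
  rot[16] = qpr$pqrrpppprqrppqqq
  rot[17] = pr$pqrrpppprqrppqqqq
  rot[18] = r$pqrrpppprqrppqqqqp
  rot[19] = $pqrrpppprqrppqqqqpr
Sorted (with $ < everything):
  sorted[0] = $pqrrpppprqrppqqqqpr  (last char: 'r')
  sorted[1] = pppprqrppqqqqpr$pqrr  (last char: 'r')
  sorted[2] = ppprqrppqqqqpr$pqrrp  (last char: 'p')
  sorted[3] = ppqqqqpr$pqrrpppprqr  (last char: 'r')
  sorted[4] = pprqrppqqqqpr$pqrrpp  (last char: 'p')
  sorted[5] = pqqqqpr$pqrrpppprqrp  (last char: 'p')
  sorted[6] = pqrrpppprqrppqqqqpr$  (last char: '$')
  sorted[7] = pr$pqrrpppprqrppqqqq  (last char: 'q')
  sorted[8] = prqrppqqqqpr$pqrrppp  (last char: 'p')
  sorted[9] = qpr$pqrrpppprqrppqqq  (last char: 'q')
  sorted[10] = qqpr$pqrrpppprqrppqq  (last char: 'q')
  sorted[11] = qqqpr$pqrrpppprqrppq  (last char: 'q')
  sorted[12] = qqqqpr$pqrrpppprqrpp  (last char: 'p')
  sorted[13] = qrppqqqqpr$pqrrppppr  (last char: 'r')
  sorted[14] = qrrpppprqrppqqqqpr$p  (last char: 'p')
  sorted[15] = r$pqrrpppprqrppqqqqp  (last char: 'p')
  sorted[16] = rpppprqrppqqqqpr$pqr  (last char: 'r')
  sorted[17] = rppqqqqpr$pqrrpppprq  (last char: 'q')
  sorted[18] = rqrppqqqqpr$pqrrpppp  (last char: 'p')
  sorted[19] = rrpppprqrppqqqqpr$pq  (last char: 'q')
Last column: rrprpp$qpqqqprpprqpq
Original string S is at sorted index 6

Answer: rrprpp$qpqqqprpprqpq
6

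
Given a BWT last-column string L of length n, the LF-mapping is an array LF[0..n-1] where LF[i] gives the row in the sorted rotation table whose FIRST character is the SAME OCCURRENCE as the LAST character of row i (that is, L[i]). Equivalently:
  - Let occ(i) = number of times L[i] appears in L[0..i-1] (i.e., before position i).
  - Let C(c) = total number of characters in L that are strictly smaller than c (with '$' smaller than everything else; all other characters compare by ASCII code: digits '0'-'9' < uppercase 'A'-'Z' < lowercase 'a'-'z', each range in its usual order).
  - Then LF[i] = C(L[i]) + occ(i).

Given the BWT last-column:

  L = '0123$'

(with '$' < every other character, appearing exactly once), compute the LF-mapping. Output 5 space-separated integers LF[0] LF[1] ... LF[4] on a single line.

Char counts: '$':1, '0':1, '1':1, '2':1, '3':1
C (first-col start): C('$')=0, C('0')=1, C('1')=2, C('2')=3, C('3')=4
L[0]='0': occ=0, LF[0]=C('0')+0=1+0=1
L[1]='1': occ=0, LF[1]=C('1')+0=2+0=2
L[2]='2': occ=0, LF[2]=C('2')+0=3+0=3
L[3]='3': occ=0, LF[3]=C('3')+0=4+0=4
L[4]='$': occ=0, LF[4]=C('$')+0=0+0=0

Answer: 1 2 3 4 0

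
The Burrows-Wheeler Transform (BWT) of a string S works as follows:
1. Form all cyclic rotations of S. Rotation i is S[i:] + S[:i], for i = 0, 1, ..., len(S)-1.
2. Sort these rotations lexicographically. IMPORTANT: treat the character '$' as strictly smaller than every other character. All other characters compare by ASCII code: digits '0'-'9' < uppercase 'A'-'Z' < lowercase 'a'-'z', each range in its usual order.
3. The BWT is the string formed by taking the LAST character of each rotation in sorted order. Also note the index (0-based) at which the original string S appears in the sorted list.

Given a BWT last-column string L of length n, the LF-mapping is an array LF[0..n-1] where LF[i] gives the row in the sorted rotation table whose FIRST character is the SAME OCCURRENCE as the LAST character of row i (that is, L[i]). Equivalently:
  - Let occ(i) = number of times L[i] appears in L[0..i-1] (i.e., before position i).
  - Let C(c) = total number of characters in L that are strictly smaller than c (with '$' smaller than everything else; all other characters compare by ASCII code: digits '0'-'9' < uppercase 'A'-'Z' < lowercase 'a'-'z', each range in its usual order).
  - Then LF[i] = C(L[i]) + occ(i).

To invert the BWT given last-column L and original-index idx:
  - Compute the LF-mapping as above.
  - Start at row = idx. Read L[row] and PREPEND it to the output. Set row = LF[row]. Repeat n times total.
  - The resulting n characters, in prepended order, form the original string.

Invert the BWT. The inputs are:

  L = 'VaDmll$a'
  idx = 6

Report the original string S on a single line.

LF mapping: 2 3 1 7 5 6 0 4
Walk LF starting at row 6, prepending L[row]:
  step 1: row=6, L[6]='$', prepend. Next row=LF[6]=0
  step 2: row=0, L[0]='V', prepend. Next row=LF[0]=2
  step 3: row=2, L[2]='D', prepend. Next row=LF[2]=1
  step 4: row=1, L[1]='a', prepend. Next row=LF[1]=3
  step 5: row=3, L[3]='m', prepend. Next row=LF[3]=7
  step 6: row=7, L[7]='a', prepend. Next row=LF[7]=4
  step 7: row=4, L[4]='l', prepend. Next row=LF[4]=5
  step 8: row=5, L[5]='l', prepend. Next row=LF[5]=6
Reversed output: llamaDV$

Answer: llamaDV$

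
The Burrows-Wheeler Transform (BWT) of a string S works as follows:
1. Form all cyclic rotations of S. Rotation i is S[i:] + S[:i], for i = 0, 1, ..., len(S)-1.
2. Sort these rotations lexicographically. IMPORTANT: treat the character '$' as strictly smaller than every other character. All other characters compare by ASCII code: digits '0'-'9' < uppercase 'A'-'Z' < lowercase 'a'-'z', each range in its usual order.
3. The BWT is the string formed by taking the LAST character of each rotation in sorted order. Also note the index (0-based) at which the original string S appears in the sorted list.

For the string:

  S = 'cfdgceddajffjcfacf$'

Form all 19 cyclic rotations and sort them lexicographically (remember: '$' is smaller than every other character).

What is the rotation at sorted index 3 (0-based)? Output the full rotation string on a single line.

Answer: ceddajffjcfacf$cfdg

Derivation:
All 19 rotations (rotation i = S[i:]+S[:i]):
  rot[0] = cfdgceddajffjcfacf$
  rot[1] = fdgceddajffjcfacf$c
  rot[2] = dgceddajffjcfacf$cf
  rot[3] = gceddajffjcfacf$cfd
  rot[4] = ceddajffjcfacf$cfdg
  rot[5] = eddajffjcfacf$cfdgc
  rot[6] = ddajffjcfacf$cfdgce
  rot[7] = dajffjcfacf$cfdgced
  rot[8] = ajffjcfacf$cfdgcedd
  rot[9] = jffjcfacf$cfdgcedda
  rot[10] = ffjcfacf$cfdgceddaj
  rot[11] = fjcfacf$cfdgceddajf
  rot[12] = jcfacf$cfdgceddajff
  rot[13] = cfacf$cfdgceddajffj
  rot[14] = facf$cfdgceddajffjc
  rot[15] = acf$cfdgceddajffjcf
  rot[16] = cf$cfdgceddajffjcfa
  rot[17] = f$cfdgceddajffjcfac
  rot[18] = $cfdgceddajffjcfacf
Sorted (with $ < everything):
  sorted[0] = $cfdgceddajffjcfacf
  sorted[1] = acf$cfdgceddajffjcf
  sorted[2] = ajffjcfacf$cfdgcedd
  sorted[3] = ceddajffjcfacf$cfdg
  sorted[4] = cf$cfdgceddajffjcfa
  sorted[5] = cfacf$cfdgceddajffj
  sorted[6] = cfdgceddajffjcfacf$
  sorted[7] = dajffjcfacf$cfdgced
  sorted[8] = ddajffjcfacf$cfdgce
  sorted[9] = dgceddajffjcfacf$cf
  sorted[10] = eddajffjcfacf$cfdgc
  sorted[11] = f$cfdgceddajffjcfac
  sorted[12] = facf$cfdgceddajffjc
  sorted[13] = fdgceddajffjcfacf$c
  sorted[14] = ffjcfacf$cfdgceddaj
  sorted[15] = fjcfacf$cfdgceddajf
  sorted[16] = gceddajffjcfacf$cfd
  sorted[17] = jcfacf$cfdgceddajff
  sorted[18] = jffjcfacf$cfdgcedda
sorted[3] = ceddajffjcfacf$cfdg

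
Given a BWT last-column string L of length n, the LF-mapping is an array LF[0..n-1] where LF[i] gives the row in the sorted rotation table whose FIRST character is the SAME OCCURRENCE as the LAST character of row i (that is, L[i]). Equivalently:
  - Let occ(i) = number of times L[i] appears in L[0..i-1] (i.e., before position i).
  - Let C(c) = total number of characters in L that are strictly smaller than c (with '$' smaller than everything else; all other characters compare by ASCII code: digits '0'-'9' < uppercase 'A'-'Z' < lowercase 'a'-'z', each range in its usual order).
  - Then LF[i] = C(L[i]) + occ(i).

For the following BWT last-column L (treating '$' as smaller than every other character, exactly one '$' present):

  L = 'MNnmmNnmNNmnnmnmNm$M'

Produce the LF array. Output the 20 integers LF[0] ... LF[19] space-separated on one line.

Char counts: '$':1, 'M':2, 'N':5, 'm':7, 'n':5
C (first-col start): C('$')=0, C('M')=1, C('N')=3, C('m')=8, C('n')=15
L[0]='M': occ=0, LF[0]=C('M')+0=1+0=1
L[1]='N': occ=0, LF[1]=C('N')+0=3+0=3
L[2]='n': occ=0, LF[2]=C('n')+0=15+0=15
L[3]='m': occ=0, LF[3]=C('m')+0=8+0=8
L[4]='m': occ=1, LF[4]=C('m')+1=8+1=9
L[5]='N': occ=1, LF[5]=C('N')+1=3+1=4
L[6]='n': occ=1, LF[6]=C('n')+1=15+1=16
L[7]='m': occ=2, LF[7]=C('m')+2=8+2=10
L[8]='N': occ=2, LF[8]=C('N')+2=3+2=5
L[9]='N': occ=3, LF[9]=C('N')+3=3+3=6
L[10]='m': occ=3, LF[10]=C('m')+3=8+3=11
L[11]='n': occ=2, LF[11]=C('n')+2=15+2=17
L[12]='n': occ=3, LF[12]=C('n')+3=15+3=18
L[13]='m': occ=4, LF[13]=C('m')+4=8+4=12
L[14]='n': occ=4, LF[14]=C('n')+4=15+4=19
L[15]='m': occ=5, LF[15]=C('m')+5=8+5=13
L[16]='N': occ=4, LF[16]=C('N')+4=3+4=7
L[17]='m': occ=6, LF[17]=C('m')+6=8+6=14
L[18]='$': occ=0, LF[18]=C('$')+0=0+0=0
L[19]='M': occ=1, LF[19]=C('M')+1=1+1=2

Answer: 1 3 15 8 9 4 16 10 5 6 11 17 18 12 19 13 7 14 0 2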